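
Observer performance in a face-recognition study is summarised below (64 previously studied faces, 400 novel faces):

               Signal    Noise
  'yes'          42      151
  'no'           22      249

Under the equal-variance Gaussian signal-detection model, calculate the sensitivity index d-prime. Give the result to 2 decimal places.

H = 42/64 = 0.6562
FA = 151/400 = 0.3775
z(0.6562) = 0.4021, z(0.3775) = -0.3121
d' = z(H) − z(FA) = 0.4021 − (-0.3121) = 0.7142

d-prime = 0.71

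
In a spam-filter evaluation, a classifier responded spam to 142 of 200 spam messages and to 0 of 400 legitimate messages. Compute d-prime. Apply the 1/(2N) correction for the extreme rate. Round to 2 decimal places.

d-prime = 3.58

The false-alarm rate is 0/400 = 0, so apply the 1/(2N) correction: FA → 1/(2·400) = 0.00125.
z(H) = z(0.71000) = 0.553
z(FA) = z(0.00125) = -3.023
d' = 0.553 − (-3.023) = 3.576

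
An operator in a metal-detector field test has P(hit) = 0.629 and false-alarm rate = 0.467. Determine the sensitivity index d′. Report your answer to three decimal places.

z(0.629) = 0.3292, z(0.467) = -0.0828
d' = z(H) − z(FA) = 0.3292 − (-0.0828) = 0.4120

d′ = 0.412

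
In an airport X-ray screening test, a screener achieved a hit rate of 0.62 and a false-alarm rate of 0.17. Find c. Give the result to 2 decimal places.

c = 0.32

z(H) = z(0.62) = 0.3055
z(FA) = z(0.17) = -0.9542
c = −½·[z(H) + z(FA)] = −0.5 × (0.3055 + (-0.9542)) = 0.32435
c > 0: the screener has a conservative response bias.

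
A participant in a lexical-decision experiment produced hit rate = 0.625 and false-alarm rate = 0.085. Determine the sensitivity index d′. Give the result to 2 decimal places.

d′ = 1.69

z(H) = 0.3186
z(FA) = -1.3722
d' = z(H) − z(FA) = 0.3186 − (-1.3722) = 1.6908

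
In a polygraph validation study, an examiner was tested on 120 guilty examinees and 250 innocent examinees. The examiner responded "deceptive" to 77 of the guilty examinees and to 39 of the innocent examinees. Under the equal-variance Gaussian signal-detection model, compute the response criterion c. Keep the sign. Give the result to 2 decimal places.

H = 77/120 = 0.6417
FA = 39/250 = 0.1560
z(0.6417) = 0.363, z(0.1560) = -1.011
c = −½·[z(H) + z(FA)] = −0.5 × (0.363 + (-1.011)) = 0.324

c = 0.32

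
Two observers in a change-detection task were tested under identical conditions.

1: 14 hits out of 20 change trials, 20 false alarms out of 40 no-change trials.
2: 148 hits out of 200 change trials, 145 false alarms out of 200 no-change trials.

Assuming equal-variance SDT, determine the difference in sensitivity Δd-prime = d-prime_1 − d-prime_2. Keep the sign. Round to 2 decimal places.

Δd-prime = 0.48

1: z(0.7000) = 0.524, z(0.5000) = 0.000, d' = 0.524
2: z(0.7400) = 0.643, z(0.7250) = 0.598, d' = 0.045
Δd' = d'_1 − d'_2 = 0.524 − 0.045 = 0.479
1 has the higher sensitivity.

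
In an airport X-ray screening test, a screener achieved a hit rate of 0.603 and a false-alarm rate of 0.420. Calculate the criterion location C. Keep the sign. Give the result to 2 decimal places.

z(H) = z(0.603) = 0.2611
z(FA) = z(0.420) = -0.2019
c = −½·[z(H) + z(FA)] = −0.5 × (0.2611 + (-0.2019)) = -0.0296

C = -0.03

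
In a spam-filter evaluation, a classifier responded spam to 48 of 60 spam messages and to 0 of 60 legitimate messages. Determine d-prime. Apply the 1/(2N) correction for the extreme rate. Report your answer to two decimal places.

The false-alarm rate is 0/60 = 0, so apply the 1/(2N) correction: FA → 1/(2·60) = 0.00833.
z(H) = z(0.80000) = 0.842
z(FA) = z(0.00833) = -2.394
d' = 0.842 − (-2.394) = 3.236

d-prime = 3.24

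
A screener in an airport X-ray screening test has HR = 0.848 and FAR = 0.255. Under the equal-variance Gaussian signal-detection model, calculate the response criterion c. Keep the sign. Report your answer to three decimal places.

c = -0.185

z(H) = z(0.848) = 1.0279
z(FA) = z(0.255) = -0.6588
c = −½·[z(H) + z(FA)] = −0.5 × (1.0279 + (-0.6588)) = -0.18455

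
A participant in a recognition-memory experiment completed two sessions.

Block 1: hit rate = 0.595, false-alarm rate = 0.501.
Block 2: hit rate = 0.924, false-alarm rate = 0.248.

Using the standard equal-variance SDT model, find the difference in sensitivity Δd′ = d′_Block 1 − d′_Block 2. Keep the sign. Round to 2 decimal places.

Block 1: z(0.595) = 0.240, z(0.501) = 0.003, d' = 0.237
Block 2: z(0.924) = 1.433, z(0.248) = -0.681, d' = 2.114
Δd' = d'_Block 1 − d'_Block 2 = 0.237 − 2.114 = -1.877
Block 2 has the higher sensitivity.

Δd′ = -1.88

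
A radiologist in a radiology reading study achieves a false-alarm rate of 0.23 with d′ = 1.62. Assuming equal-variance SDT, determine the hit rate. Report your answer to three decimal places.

z(false-alarm rate) = z(0.23) = -0.7388
z(H) = z(FA) + d' = -0.7388 + 1.62 = 0.8812
hit rate = Φ(0.8812) = 0.8109

hit rate = 0.811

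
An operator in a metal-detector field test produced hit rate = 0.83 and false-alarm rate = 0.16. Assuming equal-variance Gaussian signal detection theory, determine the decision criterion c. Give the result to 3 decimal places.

c = 0.020

z(H) = 0.9542
z(FA) = -0.9945
c = −½·[z(H) + z(FA)] = −0.5 × (0.9542 + (-0.9945)) = 0.02015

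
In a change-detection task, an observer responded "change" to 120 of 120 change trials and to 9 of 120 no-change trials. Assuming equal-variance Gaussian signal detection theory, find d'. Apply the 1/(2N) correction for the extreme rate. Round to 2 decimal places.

The hit rate is 120/120 = 1, so apply the 1/(2N) correction: H → 1 − 1/(2·120) = 0.99583.
z(H) = z(0.99583) = 2.638
z(FA) = z(0.07500) = -1.440
d' = 2.638 − (-1.440) = 4.078

d' = 4.08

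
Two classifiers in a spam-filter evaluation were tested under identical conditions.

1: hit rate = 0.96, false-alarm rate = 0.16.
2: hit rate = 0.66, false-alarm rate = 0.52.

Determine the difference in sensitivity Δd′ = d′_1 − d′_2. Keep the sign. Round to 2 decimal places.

Δd′ = 2.38

1: z(0.96) = 1.751, z(0.16) = -0.994, d' = 2.745
2: z(0.66) = 0.412, z(0.52) = 0.050, d' = 0.362
Δd' = d'_1 − d'_2 = 2.745 − 0.362 = 2.383
1 has the higher sensitivity.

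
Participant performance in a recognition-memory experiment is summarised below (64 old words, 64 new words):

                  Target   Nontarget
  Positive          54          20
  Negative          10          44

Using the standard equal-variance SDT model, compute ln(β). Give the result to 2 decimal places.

ln β = -0.39

H = 54/64 = 0.8438
FA = 20/64 = 0.3125
z(H) = z(0.8438) = 1.010
z(FA) = z(0.3125) = -0.489
ln β = −½·[z(H)² − z(FA)²] = −0.5 × (1.020 − 0.239) = -0.3905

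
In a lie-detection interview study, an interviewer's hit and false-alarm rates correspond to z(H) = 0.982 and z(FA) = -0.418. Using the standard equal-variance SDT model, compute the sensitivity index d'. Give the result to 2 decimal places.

d' = 1.40

d' = z(H) − z(FA) = 0.982 − (-0.418) = 1.400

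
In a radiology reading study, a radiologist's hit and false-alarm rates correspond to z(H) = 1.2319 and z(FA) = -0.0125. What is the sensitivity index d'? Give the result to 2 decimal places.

d' = 1.24

d' = z(H) − z(FA) = 1.2319 − (-0.0125) = 1.2444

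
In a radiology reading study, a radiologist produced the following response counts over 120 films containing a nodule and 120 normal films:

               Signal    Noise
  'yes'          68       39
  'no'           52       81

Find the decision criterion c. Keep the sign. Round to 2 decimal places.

H = 68/120 = 0.5667
FA = 39/120 = 0.3250
z(H) = 0.168
z(FA) = -0.454
c = −½·[z(H) + z(FA)] = −0.5 × (0.168 + (-0.454)) = 0.143

c = 0.14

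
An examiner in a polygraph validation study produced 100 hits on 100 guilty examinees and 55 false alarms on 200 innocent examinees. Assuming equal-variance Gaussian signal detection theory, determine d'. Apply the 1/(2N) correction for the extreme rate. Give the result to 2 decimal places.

The hit rate is 100/100 = 1, so apply the 1/(2N) correction: H → 1 − 1/(2·100) = 0.99500.
z(H) = z(0.99500) = 2.576
z(FA) = z(0.27500) = -0.598
d' = 2.576 − (-0.598) = 3.174

d' = 3.17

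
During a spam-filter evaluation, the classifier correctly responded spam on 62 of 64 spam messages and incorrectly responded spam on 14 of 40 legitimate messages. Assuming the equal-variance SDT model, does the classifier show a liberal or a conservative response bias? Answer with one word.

liberal

z(H) = 1.863, z(FA) = -0.385
c = −½·(z(H) + z(FA)) = -0.739
c < 0 → liberal criterion (biased toward responding “yes”).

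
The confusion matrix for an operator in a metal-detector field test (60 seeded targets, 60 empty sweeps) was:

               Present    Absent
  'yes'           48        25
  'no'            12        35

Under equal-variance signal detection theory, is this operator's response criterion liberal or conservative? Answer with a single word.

liberal

z(H) = 0.842, z(FA) = -0.210
c = −½·(z(H) + z(FA)) = -0.316
c < 0 → liberal criterion (biased toward responding “yes”).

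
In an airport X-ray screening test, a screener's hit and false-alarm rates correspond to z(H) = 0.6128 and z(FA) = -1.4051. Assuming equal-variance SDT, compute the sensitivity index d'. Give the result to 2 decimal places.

d' = z(H) − z(FA) = 0.6128 − (-1.4051) = 2.0179

d' = 2.02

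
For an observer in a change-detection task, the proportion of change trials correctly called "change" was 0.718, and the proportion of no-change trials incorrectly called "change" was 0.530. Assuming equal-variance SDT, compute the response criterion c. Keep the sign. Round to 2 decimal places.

z(H) = z(0.718) = 0.577
z(FA) = z(0.530) = 0.075
c = −½·[z(H) + z(FA)] = −0.5 × (0.577 + 0.075) = -0.326

c = -0.33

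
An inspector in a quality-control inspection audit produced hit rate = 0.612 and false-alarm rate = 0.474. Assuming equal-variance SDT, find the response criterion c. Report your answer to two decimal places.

z(H) = z(0.612) = 0.285
z(FA) = z(0.474) = -0.065
c = −½·[z(H) + z(FA)] = −0.5 × (0.285 + (-0.065)) = -0.110

c = -0.11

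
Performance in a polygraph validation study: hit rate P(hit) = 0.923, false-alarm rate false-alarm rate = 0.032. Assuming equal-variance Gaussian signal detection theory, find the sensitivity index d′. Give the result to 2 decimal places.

d′ = 3.28

z(H) = z(0.923) = 1.4255
z(FA) = z(0.032) = -1.8522
d' = z(H) − z(FA) = 1.4255 − (-1.8522) = 3.2777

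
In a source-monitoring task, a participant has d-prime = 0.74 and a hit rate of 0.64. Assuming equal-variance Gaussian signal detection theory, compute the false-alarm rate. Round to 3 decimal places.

z(hit rate) = z(0.64) = 0.3585
z(FA) = z(H) − d' = 0.3585 − 0.74 = -0.3815
false-alarm rate = Φ(-0.3815) = 0.3514

false-alarm rate = 0.351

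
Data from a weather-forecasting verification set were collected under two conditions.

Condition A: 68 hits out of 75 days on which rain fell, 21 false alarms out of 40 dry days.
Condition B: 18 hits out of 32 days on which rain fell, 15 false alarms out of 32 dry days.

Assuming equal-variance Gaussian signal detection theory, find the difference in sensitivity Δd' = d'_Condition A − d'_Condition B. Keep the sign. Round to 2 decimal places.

Δd' = 1.02

Condition A: z(0.9067) = 1.321, z(0.5250) = 0.063, d' = 1.258
Condition B: z(0.5625) = 0.157, z(0.4688) = -0.078, d' = 0.235
Δd' = d'_Condition A − d'_Condition B = 1.258 − 0.235 = 1.023
Condition A has the higher sensitivity.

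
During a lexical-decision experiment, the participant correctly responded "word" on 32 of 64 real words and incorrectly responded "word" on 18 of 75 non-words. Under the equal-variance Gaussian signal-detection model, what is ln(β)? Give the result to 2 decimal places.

H = 32/64 = 0.5000
FA = 18/75 = 0.2400
z(H) = z(0.5000) = 0.000
z(FA) = z(0.2400) = -0.706
ln β = −½·[z(H)² − z(FA)²] = −0.5 × (0.000 − 0.498) = 0.249

ln β = 0.25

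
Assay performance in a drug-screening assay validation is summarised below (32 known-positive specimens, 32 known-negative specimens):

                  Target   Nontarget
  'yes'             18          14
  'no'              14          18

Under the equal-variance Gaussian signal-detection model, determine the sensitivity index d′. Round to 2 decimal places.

d′ = 0.31

H = 18/32 = 0.5625
FA = 14/32 = 0.4375
Φ⁻¹(H) = Φ⁻¹(0.5625) = 0.157
Φ⁻¹(FA) = Φ⁻¹(0.4375) = -0.157
d' = z(H) − z(FA) = 0.157 − (-0.157) = 0.314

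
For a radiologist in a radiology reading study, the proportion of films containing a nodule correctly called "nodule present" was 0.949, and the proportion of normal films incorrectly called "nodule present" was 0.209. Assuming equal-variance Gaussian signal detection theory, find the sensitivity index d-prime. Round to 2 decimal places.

z(H) = z(0.949) = 1.6352
z(FA) = z(0.209) = -0.8099
d' = z(H) − z(FA) = 1.6352 − (-0.8099) = 2.4451

d-prime = 2.45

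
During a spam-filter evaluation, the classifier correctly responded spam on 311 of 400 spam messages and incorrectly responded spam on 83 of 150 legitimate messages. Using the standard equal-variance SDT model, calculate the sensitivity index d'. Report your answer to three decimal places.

d' = 0.630

H = 311/400 = 0.7775
FA = 83/150 = 0.5533
Φ⁻¹(H) = Φ⁻¹(0.7775) = 0.7638
Φ⁻¹(FA) = Φ⁻¹(0.5533) = 0.1340
d' = z(H) − z(FA) = 0.7638 − 0.1340 = 0.6298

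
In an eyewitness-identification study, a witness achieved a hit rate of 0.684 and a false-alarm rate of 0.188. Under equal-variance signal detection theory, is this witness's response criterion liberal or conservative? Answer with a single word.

z(H) = 0.479, z(FA) = -0.885
c = −½·(z(H) + z(FA)) = 0.203
c > 0 → conservative criterion (biased toward responding “no”).

conservative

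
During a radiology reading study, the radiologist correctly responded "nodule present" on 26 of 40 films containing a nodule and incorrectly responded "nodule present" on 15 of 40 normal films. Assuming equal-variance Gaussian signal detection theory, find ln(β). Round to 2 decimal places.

H = 26/40 = 0.6500
FA = 15/40 = 0.3750
z(H) = 0.385
z(FA) = -0.319
ln β = −½·[z(H)² − z(FA)²] = −0.5 × (0.148 − 0.102) = -0.023

ln β = -0.02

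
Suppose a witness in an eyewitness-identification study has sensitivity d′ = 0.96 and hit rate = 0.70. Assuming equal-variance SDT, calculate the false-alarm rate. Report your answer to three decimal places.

z(hit rate) = z(0.70) = 0.5244
z(FA) = z(H) − d' = 0.5244 − 0.96 = -0.4356
false-alarm rate = Φ(-0.4356) = 0.3316

false-alarm rate = 0.332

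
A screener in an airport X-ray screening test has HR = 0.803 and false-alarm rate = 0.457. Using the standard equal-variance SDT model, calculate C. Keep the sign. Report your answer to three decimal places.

z(H) = 0.8524
z(FA) = -0.1080
c = −½·[z(H) + z(FA)] = −0.5 × (0.8524 + (-0.1080)) = -0.3722

C = -0.372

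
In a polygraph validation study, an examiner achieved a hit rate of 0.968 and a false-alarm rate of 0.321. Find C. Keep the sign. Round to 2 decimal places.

C = -0.69

z(H) = 1.852
z(FA) = -0.465
c = −½·[z(H) + z(FA)] = −0.5 × (1.852 + (-0.465)) = -0.6935
c < 0: the examiner has a liberal response bias.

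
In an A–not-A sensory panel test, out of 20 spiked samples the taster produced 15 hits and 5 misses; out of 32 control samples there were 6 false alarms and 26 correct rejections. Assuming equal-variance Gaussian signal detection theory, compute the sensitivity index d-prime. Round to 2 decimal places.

d-prime = 1.56

H = 15/20 = 0.7500
FA = 6/32 = 0.1875
z(H) = z(0.7500) = 0.674
z(FA) = z(0.1875) = -0.887
d' = z(H) − z(FA) = 0.674 − (-0.887) = 1.561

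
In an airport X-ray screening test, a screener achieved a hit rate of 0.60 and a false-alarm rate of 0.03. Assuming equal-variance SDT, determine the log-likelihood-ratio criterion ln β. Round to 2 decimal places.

z(0.60) = 0.253, z(0.03) = -1.881
ln β = −½·[z(H)² − z(FA)²] = −0.5 × (0.064 − 3.538) = 1.737

ln β = 1.74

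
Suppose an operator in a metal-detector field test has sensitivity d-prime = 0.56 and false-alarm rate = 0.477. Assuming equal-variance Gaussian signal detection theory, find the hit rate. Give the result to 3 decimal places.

hit rate = 0.692

z(false-alarm rate) = z(0.477) = -0.0577
z(H) = z(FA) + d' = -0.0577 + 0.56 = 0.5023
hit rate = Φ(0.5023) = 0.6923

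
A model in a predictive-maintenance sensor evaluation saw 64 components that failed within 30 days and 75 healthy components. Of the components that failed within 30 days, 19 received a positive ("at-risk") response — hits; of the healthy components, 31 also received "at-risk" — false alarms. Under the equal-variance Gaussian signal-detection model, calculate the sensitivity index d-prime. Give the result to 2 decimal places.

d-prime = -0.31

H = 19/64 = 0.2969
FA = 31/75 = 0.4133
z(H) = -0.533
z(FA) = -0.219
d' = z(H) − z(FA) = -0.533 − (-0.219) = -0.314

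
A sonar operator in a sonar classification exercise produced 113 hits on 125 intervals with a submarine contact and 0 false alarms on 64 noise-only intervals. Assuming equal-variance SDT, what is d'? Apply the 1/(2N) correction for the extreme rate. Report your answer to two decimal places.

d' = 3.72

The false-alarm rate is 0/64 = 0, so apply the 1/(2N) correction: FA → 1/(2·64) = 0.00781.
z(H) = z(0.90400) = 1.305
z(FA) = z(0.00781) = -2.418
d' = 1.305 − (-2.418) = 3.723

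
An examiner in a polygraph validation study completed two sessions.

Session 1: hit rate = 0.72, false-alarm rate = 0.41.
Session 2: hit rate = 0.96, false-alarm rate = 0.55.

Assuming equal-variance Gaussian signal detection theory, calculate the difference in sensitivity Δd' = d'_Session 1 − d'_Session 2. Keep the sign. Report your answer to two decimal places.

Session 1: z(0.72) = 0.583, z(0.41) = -0.228, d' = 0.811
Session 2: z(0.96) = 1.751, z(0.55) = 0.126, d' = 1.625
Δd' = d'_Session 1 − d'_Session 2 = 0.811 − 1.625 = -0.814
Session 2 has the higher sensitivity.

Δd' = -0.81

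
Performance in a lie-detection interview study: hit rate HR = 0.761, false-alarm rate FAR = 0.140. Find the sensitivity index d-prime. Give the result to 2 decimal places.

d-prime = 1.79

z(0.761) = 0.710, z(0.140) = -1.080
d' = z(H) − z(FA) = 0.710 − (-1.080) = 1.790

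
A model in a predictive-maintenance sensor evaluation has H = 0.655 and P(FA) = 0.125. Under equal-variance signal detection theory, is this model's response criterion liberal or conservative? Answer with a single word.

z(H) = 0.399, z(FA) = -1.150
c = −½·(z(H) + z(FA)) = 0.3755
c > 0 → conservative criterion (biased toward responding “no”).

conservative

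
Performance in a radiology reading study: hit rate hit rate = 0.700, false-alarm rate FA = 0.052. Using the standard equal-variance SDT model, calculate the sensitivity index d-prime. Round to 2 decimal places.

Φ⁻¹(H) = 0.524
Φ⁻¹(FA) = -1.626
d' = z(H) − z(FA) = 0.524 − (-1.626) = 2.150

d-prime = 2.15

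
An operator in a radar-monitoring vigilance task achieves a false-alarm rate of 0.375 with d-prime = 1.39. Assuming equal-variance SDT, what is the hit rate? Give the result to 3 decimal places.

hit rate = 0.858

z(false-alarm rate) = z(0.375) = -0.3186
z(H) = z(FA) + d' = -0.3186 + 1.39 = 1.0714
hit rate = Φ(1.0714) = 0.8580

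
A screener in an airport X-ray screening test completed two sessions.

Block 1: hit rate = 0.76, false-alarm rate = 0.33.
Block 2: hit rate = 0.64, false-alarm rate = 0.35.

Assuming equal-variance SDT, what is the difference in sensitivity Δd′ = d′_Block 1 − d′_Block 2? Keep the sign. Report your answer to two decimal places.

Block 1: z(0.76) = 0.706, z(0.33) = -0.440, d' = 1.146
Block 2: z(0.64) = 0.358, z(0.35) = -0.385, d' = 0.743
Δd' = d'_Block 1 − d'_Block 2 = 1.146 − 0.743 = 0.403
Block 1 has the higher sensitivity.

Δd′ = 0.40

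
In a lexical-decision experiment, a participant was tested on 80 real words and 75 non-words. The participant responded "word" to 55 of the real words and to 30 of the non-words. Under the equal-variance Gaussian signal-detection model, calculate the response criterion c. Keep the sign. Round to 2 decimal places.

H = 55/80 = 0.6875
FA = 30/75 = 0.4000
Φ⁻¹(H) = Φ⁻¹(0.6875) = 0.4888
Φ⁻¹(FA) = Φ⁻¹(0.4000) = -0.2533
c = −½·[z(H) + z(FA)] = −0.5 × (0.4888 + (-0.2533)) = -0.11775

c = -0.12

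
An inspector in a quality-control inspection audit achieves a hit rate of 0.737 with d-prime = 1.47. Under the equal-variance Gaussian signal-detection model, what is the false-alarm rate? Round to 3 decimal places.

z(hit rate) = z(0.737) = 0.6341
z(FA) = z(H) − d' = 0.6341 − 1.47 = -0.8359
false-alarm rate = Φ(-0.8359) = 0.2016

false-alarm rate = 0.202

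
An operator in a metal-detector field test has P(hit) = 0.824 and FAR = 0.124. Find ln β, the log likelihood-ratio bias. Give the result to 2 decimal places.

ln β = 0.23

z(H) = z(0.824) = 0.931
z(FA) = z(0.124) = -1.155
ln β = −½·[z(H)² − z(FA)²] = −0.5 × (0.867 − 1.334) = 0.2335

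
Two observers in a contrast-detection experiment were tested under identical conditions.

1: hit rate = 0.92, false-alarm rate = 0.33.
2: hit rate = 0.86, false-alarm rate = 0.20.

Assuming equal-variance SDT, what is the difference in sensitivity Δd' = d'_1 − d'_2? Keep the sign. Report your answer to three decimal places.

Δd' = -0.077

1: z(0.92) = 1.4051, z(0.33) = -0.4399, d' = 1.8450
2: z(0.86) = 1.0803, z(0.20) = -0.8416, d' = 1.9219
Δd' = d'_1 − d'_2 = 1.8450 − 1.9219 = -0.0769
2 has the higher sensitivity.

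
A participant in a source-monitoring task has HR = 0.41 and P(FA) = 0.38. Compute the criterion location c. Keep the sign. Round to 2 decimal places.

z(H) = z(0.41) = -0.228
z(FA) = z(0.38) = -0.305
c = −½·[z(H) + z(FA)] = −0.5 × (-0.228 + (-0.305)) = 0.2665
c > 0: the participant has a conservative response bias.

c = 0.27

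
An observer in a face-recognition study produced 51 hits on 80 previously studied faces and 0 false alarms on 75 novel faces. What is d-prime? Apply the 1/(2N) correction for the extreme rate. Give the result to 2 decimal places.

The false-alarm rate is 0/75 = 0, so apply the 1/(2N) correction: FA → 1/(2·75) = 0.00667.
z(H) = z(0.63750) = 0.352
z(FA) = z(0.00667) = -2.475
d' = 0.352 − (-2.475) = 2.827

d-prime = 2.83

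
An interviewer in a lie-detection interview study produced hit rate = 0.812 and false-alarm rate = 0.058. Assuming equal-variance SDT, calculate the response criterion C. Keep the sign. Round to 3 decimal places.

C = 0.343

z(H) = 0.8853
z(FA) = -1.5718
c = −½·[z(H) + z(FA)] = −0.5 × (0.8853 + (-1.5718)) = 0.34325
c > 0: the interviewer has a conservative response bias.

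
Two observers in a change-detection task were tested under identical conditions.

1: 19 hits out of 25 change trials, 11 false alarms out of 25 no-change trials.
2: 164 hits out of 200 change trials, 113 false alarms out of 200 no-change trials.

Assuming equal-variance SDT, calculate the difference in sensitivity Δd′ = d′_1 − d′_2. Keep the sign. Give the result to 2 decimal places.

1: z(0.7600) = 0.706, z(0.4400) = -0.151, d' = 0.857
2: z(0.8200) = 0.915, z(0.5650) = 0.164, d' = 0.751
Δd' = d'_1 − d'_2 = 0.857 − 0.751 = 0.106
1 has the higher sensitivity.

Δd′ = 0.11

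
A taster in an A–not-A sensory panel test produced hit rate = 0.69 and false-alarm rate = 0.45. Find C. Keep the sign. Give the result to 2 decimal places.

C = -0.19

Φ⁻¹(H) = Φ⁻¹(0.69) = 0.4959
Φ⁻¹(FA) = Φ⁻¹(0.45) = -0.1257
c = −½·[z(H) + z(FA)] = −0.5 × (0.4959 + (-0.1257)) = -0.1851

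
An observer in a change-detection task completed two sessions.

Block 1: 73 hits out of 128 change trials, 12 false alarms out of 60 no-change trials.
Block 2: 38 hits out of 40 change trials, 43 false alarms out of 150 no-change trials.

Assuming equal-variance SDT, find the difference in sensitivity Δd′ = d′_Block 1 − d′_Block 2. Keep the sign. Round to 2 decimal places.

Block 1: z(0.5703) = 0.177, z(0.2000) = -0.842, d' = 1.019
Block 2: z(0.9500) = 1.645, z(0.2867) = -0.563, d' = 2.208
Δd' = d'_Block 1 − d'_Block 2 = 1.019 − 2.208 = -1.189
Block 2 has the higher sensitivity.

Δd′ = -1.19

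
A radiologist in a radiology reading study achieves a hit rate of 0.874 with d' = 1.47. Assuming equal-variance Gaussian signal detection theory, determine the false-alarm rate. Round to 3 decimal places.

false-alarm rate = 0.373

z(hit rate) = z(0.874) = 1.1455
z(FA) = z(H) − d' = 1.1455 − 1.47 = -0.3245
false-alarm rate = Φ(-0.3245) = 0.3728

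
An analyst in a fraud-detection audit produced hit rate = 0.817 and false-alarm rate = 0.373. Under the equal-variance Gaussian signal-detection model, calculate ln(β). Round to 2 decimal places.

ln β = -0.36

z(H) = 0.904
z(FA) = -0.324
ln β = −½·[z(H)² − z(FA)²] = −0.5 × (0.817 − 0.105) = -0.356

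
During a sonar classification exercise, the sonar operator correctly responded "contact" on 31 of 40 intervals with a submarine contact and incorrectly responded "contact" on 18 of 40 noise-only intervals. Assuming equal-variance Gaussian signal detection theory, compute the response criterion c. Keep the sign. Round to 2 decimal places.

c = -0.31

H = 31/40 = 0.7750
FA = 18/40 = 0.4500
z(H) = 0.755
z(FA) = -0.126
c = −½·[z(H) + z(FA)] = −0.5 × (0.755 + (-0.126)) = -0.3145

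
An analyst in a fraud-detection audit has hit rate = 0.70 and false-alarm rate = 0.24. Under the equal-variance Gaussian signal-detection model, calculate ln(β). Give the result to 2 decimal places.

ln β = 0.11

z(H) = z(0.70) = 0.524
z(FA) = z(0.24) = -0.706
ln β = −½·[z(H)² − z(FA)²] = −0.5 × (0.275 − 0.498) = 0.1115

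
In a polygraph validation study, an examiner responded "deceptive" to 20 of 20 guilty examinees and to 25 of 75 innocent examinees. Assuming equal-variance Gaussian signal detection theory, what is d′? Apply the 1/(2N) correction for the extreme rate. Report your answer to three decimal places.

The hit rate is 20/20 = 1, so apply the 1/(2N) correction: H → 1 − 1/(2·20) = 0.97500.
z(H) = z(0.97500) = 1.9600
z(FA) = z(0.33333) = -0.4307
d' = 1.9600 − (-0.4307) = 2.3907

d′ = 2.391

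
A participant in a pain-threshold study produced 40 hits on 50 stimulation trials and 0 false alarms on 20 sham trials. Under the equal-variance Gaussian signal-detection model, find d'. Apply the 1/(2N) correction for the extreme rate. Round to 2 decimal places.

d' = 2.80

The false-alarm rate is 0/20 = 0, so apply the 1/(2N) correction: FA → 1/(2·20) = 0.02500.
z(H) = z(0.80000) = 0.842
z(FA) = z(0.02500) = -1.960
d' = 0.842 − (-1.960) = 2.802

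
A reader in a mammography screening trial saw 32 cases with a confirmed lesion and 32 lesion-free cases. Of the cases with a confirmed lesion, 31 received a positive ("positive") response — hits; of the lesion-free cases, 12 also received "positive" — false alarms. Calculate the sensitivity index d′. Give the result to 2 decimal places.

H = 31/32 = 0.9688
FA = 12/32 = 0.3750
z(H) = 1.8634
z(FA) = -0.3186
d' = z(H) − z(FA) = 1.8634 − (-0.3186) = 2.1820

d′ = 2.18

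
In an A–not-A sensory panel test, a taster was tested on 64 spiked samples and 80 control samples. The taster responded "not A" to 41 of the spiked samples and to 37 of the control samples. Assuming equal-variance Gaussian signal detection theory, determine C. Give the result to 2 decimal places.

C = -0.13

H = 41/64 = 0.6406
FA = 37/80 = 0.4625
z(H) = 0.3601
z(FA) = -0.0941
c = −½·[z(H) + z(FA)] = −0.5 × (0.3601 + (-0.0941)) = -0.1330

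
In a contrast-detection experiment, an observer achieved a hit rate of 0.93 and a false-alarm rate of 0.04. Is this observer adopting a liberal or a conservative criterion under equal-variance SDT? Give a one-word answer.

conservative

z(H) = 1.476, z(FA) = -1.751
c = −½·(z(H) + z(FA)) = 0.1375
c > 0 → conservative criterion (biased toward responding “no”).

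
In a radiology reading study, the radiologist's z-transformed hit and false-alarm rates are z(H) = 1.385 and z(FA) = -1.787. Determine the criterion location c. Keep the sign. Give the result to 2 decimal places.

c = −½·[z(H) + z(FA)] = −½·(1.385 + (-1.787)) = 0.201

c = 0.20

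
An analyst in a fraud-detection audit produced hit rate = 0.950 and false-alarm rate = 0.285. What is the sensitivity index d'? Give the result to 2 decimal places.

z(H) = z(0.950) = 1.645
z(FA) = z(0.285) = -0.568
d' = z(H) − z(FA) = 1.645 − (-0.568) = 2.213

d' = 2.21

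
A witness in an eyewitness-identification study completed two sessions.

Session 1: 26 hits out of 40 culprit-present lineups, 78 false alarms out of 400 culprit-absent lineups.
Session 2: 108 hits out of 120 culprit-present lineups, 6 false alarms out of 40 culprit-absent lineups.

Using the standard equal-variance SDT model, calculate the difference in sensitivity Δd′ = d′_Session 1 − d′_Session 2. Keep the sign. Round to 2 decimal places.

Session 1: z(0.6500) = 0.385, z(0.1950) = -0.860, d' = 1.245
Session 2: z(0.9000) = 1.282, z(0.1500) = -1.036, d' = 2.318
Δd' = d'_Session 1 − d'_Session 2 = 1.245 − 2.318 = -1.073
Session 2 has the higher sensitivity.

Δd′ = -1.07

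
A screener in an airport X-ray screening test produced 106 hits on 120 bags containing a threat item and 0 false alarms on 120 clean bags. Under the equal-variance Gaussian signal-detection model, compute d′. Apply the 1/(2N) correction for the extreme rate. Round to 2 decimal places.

d′ = 3.83

The false-alarm rate is 0/120 = 0, so apply the 1/(2N) correction: FA → 1/(2·120) = 0.00417.
z(H) = z(0.88333) = 1.192
z(FA) = z(0.00417) = -2.638
d' = 1.192 − (-2.638) = 3.830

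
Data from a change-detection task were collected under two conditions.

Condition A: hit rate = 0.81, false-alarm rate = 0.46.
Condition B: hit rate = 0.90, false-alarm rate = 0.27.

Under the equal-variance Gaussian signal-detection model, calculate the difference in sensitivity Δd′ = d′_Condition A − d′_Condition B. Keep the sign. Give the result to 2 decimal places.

Condition A: z(0.81) = 0.878, z(0.46) = -0.100, d' = 0.978
Condition B: z(0.90) = 1.282, z(0.27) = -0.613, d' = 1.895
Δd' = d'_Condition A − d'_Condition B = 0.978 − 1.895 = -0.917
Condition B has the higher sensitivity.

Δd′ = -0.92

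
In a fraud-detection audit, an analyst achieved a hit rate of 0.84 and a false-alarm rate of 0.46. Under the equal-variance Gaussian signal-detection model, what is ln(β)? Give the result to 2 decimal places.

ln β = -0.49

Φ⁻¹(0.84) = 0.994, Φ⁻¹(0.46) = -0.100
ln β = −½·[z(H)² − z(FA)²] = −0.5 × (0.988 − 0.010) = -0.489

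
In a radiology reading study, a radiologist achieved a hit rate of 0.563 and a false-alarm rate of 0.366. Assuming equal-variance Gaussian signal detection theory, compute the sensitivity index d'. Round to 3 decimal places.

Φ⁻¹(0.563) = 0.1586, Φ⁻¹(0.366) = -0.3425
d' = z(H) − z(FA) = 0.1586 − (-0.3425) = 0.5011

d' = 0.501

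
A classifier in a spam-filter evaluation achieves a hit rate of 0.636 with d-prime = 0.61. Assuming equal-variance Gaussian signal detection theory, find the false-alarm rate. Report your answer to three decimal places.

z(hit rate) = z(0.636) = 0.3478
z(FA) = z(H) − d' = 0.3478 − 0.61 = -0.2622
false-alarm rate = Φ(-0.2622) = 0.3966

false-alarm rate = 0.397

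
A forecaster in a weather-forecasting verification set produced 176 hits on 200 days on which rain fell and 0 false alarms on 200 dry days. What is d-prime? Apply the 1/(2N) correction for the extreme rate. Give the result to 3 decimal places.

The false-alarm rate is 0/200 = 0, so apply the 1/(2N) correction: FA → 1/(2·200) = 0.00250.
z(H) = z(0.88000) = 1.1750
z(FA) = z(0.00250) = -2.8070
d' = 1.1750 − (-2.8070) = 3.9820

d-prime = 3.982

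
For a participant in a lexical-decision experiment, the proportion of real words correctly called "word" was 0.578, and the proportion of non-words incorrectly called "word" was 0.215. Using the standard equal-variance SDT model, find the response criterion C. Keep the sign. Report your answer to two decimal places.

C = 0.30

z(H) = z(0.578) = 0.1968
z(FA) = z(0.215) = -0.7892
c = −½·[z(H) + z(FA)] = −0.5 × (0.1968 + (-0.7892)) = 0.2962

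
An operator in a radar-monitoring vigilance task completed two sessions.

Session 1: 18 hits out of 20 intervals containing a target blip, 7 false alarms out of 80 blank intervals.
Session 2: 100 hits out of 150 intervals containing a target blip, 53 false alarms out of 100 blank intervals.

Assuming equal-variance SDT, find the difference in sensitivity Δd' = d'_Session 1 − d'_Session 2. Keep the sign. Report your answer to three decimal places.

Session 1: z(0.9000) = 1.2816, z(0.0875) = -1.3563, d' = 2.6379
Session 2: z(0.6667) = 0.4308, z(0.5300) = 0.0753, d' = 0.3555
Δd' = d'_Session 1 − d'_Session 2 = 2.6379 − 0.3555 = 2.2824
Session 1 has the higher sensitivity.

Δd' = 2.282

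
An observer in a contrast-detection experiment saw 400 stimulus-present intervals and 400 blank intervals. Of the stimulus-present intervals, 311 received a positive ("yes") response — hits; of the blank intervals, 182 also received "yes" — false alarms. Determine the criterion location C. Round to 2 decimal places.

H = 311/400 = 0.7775
FA = 182/400 = 0.4550
z(H) = z(0.7775) = 0.764
z(FA) = z(0.4550) = -0.113
c = −½·[z(H) + z(FA)] = −0.5 × (0.764 + (-0.113)) = -0.3255
c < 0: the observer has a liberal response bias.

C = -0.33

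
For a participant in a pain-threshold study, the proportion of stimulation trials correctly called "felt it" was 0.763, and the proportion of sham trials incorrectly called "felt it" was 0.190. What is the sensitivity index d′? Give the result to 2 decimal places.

d′ = 1.59

z(H) = z(0.763) = 0.7160
z(FA) = z(0.190) = -0.8779
d' = z(H) − z(FA) = 0.7160 − (-0.8779) = 1.5939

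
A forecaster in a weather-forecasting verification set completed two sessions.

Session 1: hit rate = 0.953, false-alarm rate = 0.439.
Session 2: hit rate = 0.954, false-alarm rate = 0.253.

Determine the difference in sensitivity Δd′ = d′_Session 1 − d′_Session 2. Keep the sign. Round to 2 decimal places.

Δd′ = -0.52

Session 1: z(0.953) = 1.675, z(0.439) = -0.154, d' = 1.829
Session 2: z(0.954) = 1.685, z(0.253) = -0.665, d' = 2.350
Δd' = d'_Session 1 − d'_Session 2 = 1.829 − 2.350 = -0.521
Session 2 has the higher sensitivity.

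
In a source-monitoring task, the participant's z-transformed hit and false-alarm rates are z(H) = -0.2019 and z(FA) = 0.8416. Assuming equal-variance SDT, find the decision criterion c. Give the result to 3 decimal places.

c = −½·[z(H) + z(FA)] = −½·(-0.2019 + 0.8416) = -0.31985
c < 0: the participant has a liberal response bias.

c = -0.320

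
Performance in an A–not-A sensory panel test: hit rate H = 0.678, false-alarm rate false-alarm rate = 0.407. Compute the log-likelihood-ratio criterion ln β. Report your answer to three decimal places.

Φ⁻¹(H) = Φ⁻¹(0.678) = 0.4621
Φ⁻¹(FA) = Φ⁻¹(0.407) = -0.2353
ln β = −½·[z(H)² − z(FA)²] = −0.5 × (0.2135 − 0.0554) = -0.07905

ln β = -0.079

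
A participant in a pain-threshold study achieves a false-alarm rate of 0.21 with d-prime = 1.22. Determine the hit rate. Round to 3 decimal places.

z(false-alarm rate) = z(0.21) = -0.8064
z(H) = z(FA) + d' = -0.8064 + 1.22 = 0.4136
hit rate = Φ(0.4136) = 0.6604

hit rate = 0.660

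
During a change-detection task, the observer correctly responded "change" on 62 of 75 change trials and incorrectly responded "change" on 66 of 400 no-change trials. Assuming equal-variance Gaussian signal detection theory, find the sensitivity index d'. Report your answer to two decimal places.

H = 62/75 = 0.8267
FA = 66/400 = 0.1650
z(H) = z(0.8267) = 0.9412
z(FA) = z(0.1650) = -0.9741
d' = z(H) − z(FA) = 0.9412 − (-0.9741) = 1.9153

d' = 1.92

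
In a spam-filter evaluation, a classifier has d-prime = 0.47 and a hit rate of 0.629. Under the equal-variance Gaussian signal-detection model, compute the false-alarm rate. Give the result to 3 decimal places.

false-alarm rate = 0.444

z(hit rate) = z(0.629) = 0.3292
z(FA) = z(H) − d' = 0.3292 − 0.47 = -0.1408
false-alarm rate = Φ(-0.1408) = 0.4440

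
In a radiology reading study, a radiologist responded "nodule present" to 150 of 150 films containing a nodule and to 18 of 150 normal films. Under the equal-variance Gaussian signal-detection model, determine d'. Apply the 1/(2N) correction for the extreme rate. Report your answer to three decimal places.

The hit rate is 150/150 = 1, so apply the 1/(2N) correction: H → 1 − 1/(2·150) = 0.99667.
z(H) = z(0.99667) = 2.7134
z(FA) = z(0.12000) = -1.1750
d' = 2.7134 − (-1.1750) = 3.8884

d' = 3.888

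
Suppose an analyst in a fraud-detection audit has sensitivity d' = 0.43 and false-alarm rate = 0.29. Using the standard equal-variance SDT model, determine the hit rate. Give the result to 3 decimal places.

z(false-alarm rate) = z(0.29) = -0.5534
z(H) = z(FA) + d' = -0.5534 + 0.43 = -0.1234
hit rate = Φ(-0.1234) = 0.4509

hit rate = 0.451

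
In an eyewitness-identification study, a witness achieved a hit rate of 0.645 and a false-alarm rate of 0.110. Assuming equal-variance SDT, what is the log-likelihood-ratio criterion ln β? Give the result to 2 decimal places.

z(H) = z(0.645) = 0.372
z(FA) = z(0.110) = -1.227
ln β = −½·[z(H)² − z(FA)²] = −0.5 × (0.138 − 1.506) = 0.684

ln β = 0.68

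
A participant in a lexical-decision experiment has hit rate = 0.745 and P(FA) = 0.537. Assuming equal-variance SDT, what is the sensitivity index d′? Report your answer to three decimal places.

Φ⁻¹(0.745) = 0.6588, Φ⁻¹(0.537) = 0.0929
d' = z(H) − z(FA) = 0.6588 − 0.0929 = 0.5659

d′ = 0.566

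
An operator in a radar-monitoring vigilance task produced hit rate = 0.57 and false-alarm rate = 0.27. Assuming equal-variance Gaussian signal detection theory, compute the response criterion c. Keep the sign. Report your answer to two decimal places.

z(H) = 0.176
z(FA) = -0.613
c = −½·[z(H) + z(FA)] = −0.5 × (0.176 + (-0.613)) = 0.2185

c = 0.22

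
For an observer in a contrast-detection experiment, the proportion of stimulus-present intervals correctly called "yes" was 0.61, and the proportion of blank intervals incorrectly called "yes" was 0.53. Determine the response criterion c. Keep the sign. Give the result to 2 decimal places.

z(0.61) = 0.279, z(0.53) = 0.075
c = −½·[z(H) + z(FA)] = −0.5 × (0.279 + 0.075) = -0.177

c = -0.18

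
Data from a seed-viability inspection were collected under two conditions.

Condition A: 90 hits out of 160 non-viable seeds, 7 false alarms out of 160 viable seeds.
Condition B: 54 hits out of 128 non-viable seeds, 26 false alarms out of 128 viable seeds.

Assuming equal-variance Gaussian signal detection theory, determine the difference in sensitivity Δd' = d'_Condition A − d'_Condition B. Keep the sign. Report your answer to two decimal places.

Condition A: z(0.5625) = 0.157, z(0.0437) = -1.709, d' = 1.866
Condition B: z(0.4219) = -0.197, z(0.2031) = -0.831, d' = 0.634
Δd' = d'_Condition A − d'_Condition B = 1.866 − 0.634 = 1.232
Condition A has the higher sensitivity.

Δd' = 1.23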